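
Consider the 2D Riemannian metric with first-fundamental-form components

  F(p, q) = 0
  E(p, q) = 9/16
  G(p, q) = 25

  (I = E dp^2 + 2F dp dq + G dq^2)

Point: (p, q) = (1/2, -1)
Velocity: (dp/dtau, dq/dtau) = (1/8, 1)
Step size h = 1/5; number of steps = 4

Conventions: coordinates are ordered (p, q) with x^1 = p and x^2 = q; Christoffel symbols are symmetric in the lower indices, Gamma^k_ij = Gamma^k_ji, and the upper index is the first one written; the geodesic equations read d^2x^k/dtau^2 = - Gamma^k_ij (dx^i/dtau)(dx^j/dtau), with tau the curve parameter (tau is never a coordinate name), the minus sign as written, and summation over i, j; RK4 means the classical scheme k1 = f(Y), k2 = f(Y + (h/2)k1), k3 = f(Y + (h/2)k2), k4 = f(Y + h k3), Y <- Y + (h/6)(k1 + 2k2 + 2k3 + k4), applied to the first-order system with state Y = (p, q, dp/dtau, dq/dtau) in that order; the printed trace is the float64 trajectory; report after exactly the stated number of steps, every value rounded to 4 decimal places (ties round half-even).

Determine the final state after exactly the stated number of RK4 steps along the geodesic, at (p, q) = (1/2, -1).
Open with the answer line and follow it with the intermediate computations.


Answer: p = 0.6000, q = -0.2000, dp/dtau = 0.1250, dq/dtau = 1.0000

f(Y) = (dp/dtau, dq/dtau, -Gamma^p_ij Y'^i Y'^j, -Gamma^q_ij Y'^i Y'^j) with the Gammas evaluated at the stage position; h = 0.200000; intermediate values shown to 6 dp
step 0: p = 0.5000, q = -1.0000, dp/dtau = 0.1250, dq/dtau = 1.0000
step 1:
  k1: at (p, q) = (0.500000, -1.000000), (dp/dtau, dq/dtau) = (0.125000, 1.000000); Gamma_ppp = 0.000000, Gamma_ppq = 0.000000, Gamma_pqq = 0.000000, Gamma_qpp = 0.000000, Gamma_qpq = 0.000000, Gamma_qqq = 0.000000; k1 = (0.125000, 1.000000, 0.000000, 0.000000)
  k2: at (p, q) = (0.512500, -0.900000), (dp/dtau, dq/dtau) = (0.125000, 1.000000); Gamma_ppp = 0.000000, Gamma_ppq = 0.000000, Gamma_pqq = 0.000000, Gamma_qpp = 0.000000, Gamma_qpq = 0.000000, Gamma_qqq = 0.000000; k2 = (0.125000, 1.000000, 0.000000, 0.000000)
  k3: at (p, q) = (0.512500, -0.900000), (dp/dtau, dq/dtau) = (0.125000, 1.000000); Gamma_ppp = 0.000000, Gamma_ppq = 0.000000, Gamma_pqq = 0.000000, Gamma_qpp = 0.000000, Gamma_qpq = 0.000000, Gamma_qqq = 0.000000; k3 = (0.125000, 1.000000, 0.000000, 0.000000)
  k4: at (p, q) = (0.525000, -0.800000), (dp/dtau, dq/dtau) = (0.125000, 1.000000); Gamma_ppp = 0.000000, Gamma_ppq = 0.000000, Gamma_pqq = 0.000000, Gamma_qpp = 0.000000, Gamma_qpq = 0.000000, Gamma_qqq = 0.000000; k4 = (0.125000, 1.000000, 0.000000, 0.000000)
  Y <- Y + (h/6)(k1 + 2k2 + 2k3 + k4): p = 0.5250, q = -0.8000, dp/dtau = 0.1250, dq/dtau = 1.0000
step 2:
  k1: at (p, q) = (0.525000, -0.800000), (dp/dtau, dq/dtau) = (0.125000, 1.000000); Gamma_ppp = 0.000000, Gamma_ppq = 0.000000, Gamma_pqq = 0.000000, Gamma_qpp = 0.000000, Gamma_qpq = 0.000000, Gamma_qqq = 0.000000; k1 = (0.125000, 1.000000, 0.000000, 0.000000)
  k2: at (p, q) = (0.537500, -0.700000), (dp/dtau, dq/dtau) = (0.125000, 1.000000); Gamma_ppp = 0.000000, Gamma_ppq = 0.000000, Gamma_pqq = 0.000000, Gamma_qpp = 0.000000, Gamma_qpq = 0.000000, Gamma_qqq = 0.000000; k2 = (0.125000, 1.000000, 0.000000, 0.000000)
  k3: at (p, q) = (0.537500, -0.700000), (dp/dtau, dq/dtau) = (0.125000, 1.000000); Gamma_ppp = 0.000000, Gamma_ppq = 0.000000, Gamma_pqq = 0.000000, Gamma_qpp = 0.000000, Gamma_qpq = 0.000000, Gamma_qqq = 0.000000; k3 = (0.125000, 1.000000, 0.000000, 0.000000)
  k4: at (p, q) = (0.550000, -0.600000), (dp/dtau, dq/dtau) = (0.125000, 1.000000); Gamma_ppp = 0.000000, Gamma_ppq = 0.000000, Gamma_pqq = 0.000000, Gamma_qpp = 0.000000, Gamma_qpq = 0.000000, Gamma_qqq = 0.000000; k4 = (0.125000, 1.000000, 0.000000, 0.000000)
  Y <- Y + (h/6)(k1 + 2k2 + 2k3 + k4): p = 0.5500, q = -0.6000, dp/dtau = 0.1250, dq/dtau = 1.0000
step 3:
  k1: at (p, q) = (0.550000, -0.600000), (dp/dtau, dq/dtau) = (0.125000, 1.000000); Gamma_ppp = 0.000000, Gamma_ppq = 0.000000, Gamma_pqq = 0.000000, Gamma_qpp = 0.000000, Gamma_qpq = 0.000000, Gamma_qqq = 0.000000; k1 = (0.125000, 1.000000, 0.000000, 0.000000)
  k2: at (p, q) = (0.562500, -0.500000), (dp/dtau, dq/dtau) = (0.125000, 1.000000); Gamma_ppp = 0.000000, Gamma_ppq = 0.000000, Gamma_pqq = 0.000000, Gamma_qpp = 0.000000, Gamma_qpq = 0.000000, Gamma_qqq = 0.000000; k2 = (0.125000, 1.000000, 0.000000, 0.000000)
  k3: at (p, q) = (0.562500, -0.500000), (dp/dtau, dq/dtau) = (0.125000, 1.000000); Gamma_ppp = 0.000000, Gamma_ppq = 0.000000, Gamma_pqq = 0.000000, Gamma_qpp = 0.000000, Gamma_qpq = 0.000000, Gamma_qqq = 0.000000; k3 = (0.125000, 1.000000, 0.000000, 0.000000)
  k4: at (p, q) = (0.575000, -0.400000), (dp/dtau, dq/dtau) = (0.125000, 1.000000); Gamma_ppp = 0.000000, Gamma_ppq = 0.000000, Gamma_pqq = 0.000000, Gamma_qpp = 0.000000, Gamma_qpq = 0.000000, Gamma_qqq = 0.000000; k4 = (0.125000, 1.000000, 0.000000, 0.000000)
  Y <- Y + (h/6)(k1 + 2k2 + 2k3 + k4): p = 0.5750, q = -0.4000, dp/dtau = 0.1250, dq/dtau = 1.0000
step 4:
  k1: at (p, q) = (0.575000, -0.400000), (dp/dtau, dq/dtau) = (0.125000, 1.000000); Gamma_ppp = 0.000000, Gamma_ppq = 0.000000, Gamma_pqq = 0.000000, Gamma_qpp = 0.000000, Gamma_qpq = 0.000000, Gamma_qqq = 0.000000; k1 = (0.125000, 1.000000, 0.000000, 0.000000)
  k2: at (p, q) = (0.587500, -0.300000), (dp/dtau, dq/dtau) = (0.125000, 1.000000); Gamma_ppp = 0.000000, Gamma_ppq = 0.000000, Gamma_pqq = 0.000000, Gamma_qpp = 0.000000, Gamma_qpq = 0.000000, Gamma_qqq = 0.000000; k2 = (0.125000, 1.000000, 0.000000, 0.000000)
  k3: at (p, q) = (0.587500, -0.300000), (dp/dtau, dq/dtau) = (0.125000, 1.000000); Gamma_ppp = 0.000000, Gamma_ppq = 0.000000, Gamma_pqq = 0.000000, Gamma_qpp = 0.000000, Gamma_qpq = 0.000000, Gamma_qqq = 0.000000; k3 = (0.125000, 1.000000, 0.000000, 0.000000)
  k4: at (p, q) = (0.600000, -0.200000), (dp/dtau, dq/dtau) = (0.125000, 1.000000); Gamma_ppp = 0.000000, Gamma_ppq = 0.000000, Gamma_pqq = 0.000000, Gamma_qpp = 0.000000, Gamma_qpq = 0.000000, Gamma_qqq = 0.000000; k4 = (0.125000, 1.000000, 0.000000, 0.000000)
  Y <- Y + (h/6)(k1 + 2k2 + 2k3 + k4): p = 0.6000, q = -0.2000, dp/dtau = 0.1250, dq/dtau = 1.0000


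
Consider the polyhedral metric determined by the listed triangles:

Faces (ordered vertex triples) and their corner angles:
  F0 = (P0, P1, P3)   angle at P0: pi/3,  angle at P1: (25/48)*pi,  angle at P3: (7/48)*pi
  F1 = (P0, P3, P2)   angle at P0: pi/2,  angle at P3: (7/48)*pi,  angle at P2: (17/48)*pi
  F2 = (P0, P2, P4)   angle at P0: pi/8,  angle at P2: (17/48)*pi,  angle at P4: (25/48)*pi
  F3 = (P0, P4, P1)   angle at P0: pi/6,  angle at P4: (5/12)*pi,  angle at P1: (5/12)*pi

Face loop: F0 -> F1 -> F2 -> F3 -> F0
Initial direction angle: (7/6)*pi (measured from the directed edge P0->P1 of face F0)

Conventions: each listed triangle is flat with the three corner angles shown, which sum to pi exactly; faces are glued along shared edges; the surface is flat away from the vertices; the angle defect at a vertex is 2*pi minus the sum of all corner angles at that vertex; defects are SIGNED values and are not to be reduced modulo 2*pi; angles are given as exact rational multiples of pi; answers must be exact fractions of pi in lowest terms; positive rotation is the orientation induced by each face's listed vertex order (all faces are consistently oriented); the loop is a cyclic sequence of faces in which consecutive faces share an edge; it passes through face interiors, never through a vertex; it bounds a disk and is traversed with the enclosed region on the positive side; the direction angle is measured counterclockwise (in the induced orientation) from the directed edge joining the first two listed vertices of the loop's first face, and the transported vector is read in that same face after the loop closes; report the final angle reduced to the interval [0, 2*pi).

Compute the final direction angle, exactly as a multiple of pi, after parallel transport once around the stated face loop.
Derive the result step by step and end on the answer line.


enclosed vertex P0: corner angles sum to (9/8)*pi, defect = 2*pi - (9/8)*pi = (7/8)*pi
final direction = starting direction + enclosed defect total, reduced mod 2*pi (induced orientation)
final angle = (7/6)*pi + (7/8)*pi = pi/24 (mod 2*pi)

Answer: final direction angle = pi/24


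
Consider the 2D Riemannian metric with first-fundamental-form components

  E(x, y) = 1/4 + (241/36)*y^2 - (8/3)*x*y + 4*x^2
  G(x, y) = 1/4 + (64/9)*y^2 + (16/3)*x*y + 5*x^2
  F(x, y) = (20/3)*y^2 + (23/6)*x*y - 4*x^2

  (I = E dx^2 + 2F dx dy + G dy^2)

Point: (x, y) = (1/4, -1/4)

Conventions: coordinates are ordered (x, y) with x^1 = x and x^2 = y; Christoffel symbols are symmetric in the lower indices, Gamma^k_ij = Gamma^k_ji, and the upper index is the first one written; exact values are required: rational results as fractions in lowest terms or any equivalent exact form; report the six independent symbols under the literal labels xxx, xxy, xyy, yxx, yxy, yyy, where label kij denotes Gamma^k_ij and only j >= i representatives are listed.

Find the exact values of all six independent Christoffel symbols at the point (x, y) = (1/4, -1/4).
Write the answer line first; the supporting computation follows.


Answer: Gamma_xxx = 34371/30092, Gamma_xxy = -27151/15046, Gamma_xyy = -21501/7523, Gamma_yxx = -77561/60184, Gamma_yxy = 20181/30092, Gamma_yyy = -29473/15046

E = 625/576, F = -7/96, G = 97/144 at the point
E_x = 8/3, E_y = -289/72, F_x = -71/24, F_y = -19/8, G_x = 7/6, G_y = -20/9
EG - F^2 = 7523/10368;  g^inv = (10368/7523) * [[97/144, 7/96], [7/96, 625/576]]
first-kind symbols [ij,l] = (1/2)(d_i g_jl + d_j g_il - d_l g_ij): [xx,x] = E_x/2 = 4/3, [xx,y] = F_x - E_y/2 = -137/144, [xy,x] = E_y/2 = -289/144, [xy,y] = G_x/2 = 7/12, [yy,x] = F_y - G_x/2 = -71/24, [yy,y] = G_y/2 = -10/9
Gamma^x_ij = (G*[ij,x] - F*[ij,y])/(EG - F^2), Gamma^y_ij = (E*[ij,y] - F*[ij,x])/(EG - F^2)


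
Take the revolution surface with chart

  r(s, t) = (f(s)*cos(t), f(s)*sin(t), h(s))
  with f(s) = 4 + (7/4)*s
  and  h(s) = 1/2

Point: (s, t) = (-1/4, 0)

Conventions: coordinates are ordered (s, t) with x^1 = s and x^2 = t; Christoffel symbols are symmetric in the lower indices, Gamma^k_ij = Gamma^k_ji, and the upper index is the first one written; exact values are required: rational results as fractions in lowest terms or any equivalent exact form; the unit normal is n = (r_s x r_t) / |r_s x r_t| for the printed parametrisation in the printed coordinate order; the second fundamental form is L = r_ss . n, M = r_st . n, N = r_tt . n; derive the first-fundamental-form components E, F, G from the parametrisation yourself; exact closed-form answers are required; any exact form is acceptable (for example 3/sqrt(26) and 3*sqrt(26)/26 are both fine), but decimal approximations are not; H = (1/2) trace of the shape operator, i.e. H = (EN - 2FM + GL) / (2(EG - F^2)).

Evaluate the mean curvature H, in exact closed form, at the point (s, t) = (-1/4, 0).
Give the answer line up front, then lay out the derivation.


Answer: H = 0

f = 57/16, f' = 7/4, f'' = 0, h' = 0, h'' = 0
E = 49/16, F = 0, G = 3249/256; answer radicand W^2 = 49/16
unnormalised second-form numerators: l = 0, m = 0, n = 0; L = l/sqrt(49/16), and similarly M = m/sqrt(W^2), N = n/sqrt(W^2)
H = (E*n - 2*F*m + G*l) / (2*(EG - F^2)*sqrt(W^2)); E*n - 2*F*m + G*l = 0, EG - F^2 = 159201/4096, so H = (0)/sqrt(49/16)


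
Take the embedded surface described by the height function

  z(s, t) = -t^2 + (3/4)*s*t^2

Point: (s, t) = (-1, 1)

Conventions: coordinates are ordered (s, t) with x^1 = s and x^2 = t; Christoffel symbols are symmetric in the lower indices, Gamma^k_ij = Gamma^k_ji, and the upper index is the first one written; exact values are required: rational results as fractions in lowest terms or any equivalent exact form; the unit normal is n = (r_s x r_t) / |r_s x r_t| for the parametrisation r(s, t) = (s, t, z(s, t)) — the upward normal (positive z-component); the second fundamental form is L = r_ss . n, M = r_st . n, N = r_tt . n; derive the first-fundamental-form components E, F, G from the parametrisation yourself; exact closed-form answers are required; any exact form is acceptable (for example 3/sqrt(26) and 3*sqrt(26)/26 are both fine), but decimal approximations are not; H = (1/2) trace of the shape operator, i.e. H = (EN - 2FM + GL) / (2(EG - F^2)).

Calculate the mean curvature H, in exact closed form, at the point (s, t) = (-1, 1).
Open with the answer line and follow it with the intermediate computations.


Answer: H = 77*sqrt(221)/48841

z_s = 3/4, z_t = -7/2, z_ss = 0, z_st = 3/2, z_tt = -7/2
E = 25/16, F = -21/8, G = 53/4; answer radicand W^2 = 221/16
unnormalised second-form numerators: l = 0, m = 3/2, n = -7/2; L = l/sqrt(221/16), and similarly M = m/sqrt(W^2), N = n/sqrt(W^2)
H = (E*n - 2*F*m + G*l) / (2*(EG - F^2)*sqrt(W^2)); E*n - 2*F*m + G*l = 77/32, EG - F^2 = 221/16, so H = (77/884)/sqrt(221/16)


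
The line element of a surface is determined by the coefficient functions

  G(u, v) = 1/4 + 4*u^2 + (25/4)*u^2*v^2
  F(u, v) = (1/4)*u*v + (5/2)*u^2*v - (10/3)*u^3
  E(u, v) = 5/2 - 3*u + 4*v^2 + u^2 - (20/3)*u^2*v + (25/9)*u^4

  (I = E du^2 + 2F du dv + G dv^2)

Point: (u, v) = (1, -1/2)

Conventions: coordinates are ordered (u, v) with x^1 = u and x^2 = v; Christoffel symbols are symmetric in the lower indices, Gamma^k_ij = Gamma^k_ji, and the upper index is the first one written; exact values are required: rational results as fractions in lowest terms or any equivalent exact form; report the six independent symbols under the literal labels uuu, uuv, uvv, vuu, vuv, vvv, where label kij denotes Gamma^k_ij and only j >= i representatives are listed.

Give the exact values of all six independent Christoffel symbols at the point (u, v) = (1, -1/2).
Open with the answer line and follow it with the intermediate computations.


Answer: Gamma_uuu = 8311/12713, Gamma_uuv = -5541/25426, Gamma_uvv = -71565/50852, Gamma_vuu = -9216/12713, Gamma_vuv = 9922/12713, Gamma_vvv = -42655/25426

E = 137/18, F = -113/24, G = 93/16 at the point
E_u = 151/9, E_v = -32/3, F_u = -101/8, F_v = 11/4, G_u = 89/8, G_v = -25/4
EG - F^2 = 12713/576;  g^inv = (576/12713) * [[93/16, 113/24], [113/24, 137/18]]
first-kind symbols [ij,l] = (1/2)(d_i g_jl + d_j g_il - d_l g_ij): [uu,u] = E_u/2 = 151/18, [uu,v] = F_u - E_v/2 = -175/24, [uv,u] = E_v/2 = -16/3, [uv,v] = G_u/2 = 89/16, [vv,u] = F_v - G_u/2 = -45/16, [vv,v] = G_v/2 = -25/8
Gamma^u_ij = (G*[ij,u] - F*[ij,v])/(EG - F^2), Gamma^v_ij = (E*[ij,v] - F*[ij,u])/(EG - F^2)


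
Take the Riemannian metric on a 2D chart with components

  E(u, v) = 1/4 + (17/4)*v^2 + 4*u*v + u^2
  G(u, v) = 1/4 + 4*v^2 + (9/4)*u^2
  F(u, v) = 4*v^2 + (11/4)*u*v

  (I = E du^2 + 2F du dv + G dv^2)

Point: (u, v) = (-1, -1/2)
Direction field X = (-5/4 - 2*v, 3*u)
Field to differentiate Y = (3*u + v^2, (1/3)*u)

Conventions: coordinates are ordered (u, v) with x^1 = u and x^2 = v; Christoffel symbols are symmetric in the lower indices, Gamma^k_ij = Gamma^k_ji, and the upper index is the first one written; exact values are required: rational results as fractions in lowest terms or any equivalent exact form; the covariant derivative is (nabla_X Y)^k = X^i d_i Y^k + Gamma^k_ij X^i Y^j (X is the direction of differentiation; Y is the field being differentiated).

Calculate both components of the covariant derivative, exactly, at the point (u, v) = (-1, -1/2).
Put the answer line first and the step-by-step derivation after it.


Answer: (nabla_X Y)^u = -7661/968, (nabla_X Y)^v = 8279/5808

E = 69/16, F = 19/8, G = 7/2 at the point
E_u = -4, E_v = -33/4, F_u = -11/8, F_v = -27/4, G_u = -9/2, G_v = -4
EG - F^2 = 605/64;  g^inv = (64/605) * [[7/2, -19/8], [-19/8, 69/16]]
first-kind symbols [ij,l] = (1/2)(d_i g_jl + d_j g_il - d_l g_ij): [uu,u] = E_u/2 = -2, [uu,v] = F_u - E_v/2 = 11/4, [uv,u] = E_v/2 = -33/8, [uv,v] = G_u/2 = -9/4, [vv,u] = F_v - G_u/2 = -9/2, [vv,v] = G_v/2 = -2
Gamma^u_ij = (G*[ij,u] - F*[ij,v])/(EG - F^2), Gamma^v_ij = (E*[ij,v] - F*[ij,u])/(EG - F^2)
Gamma_uuu = -866/605, Gamma_uuv = -582/605, Gamma_uvv = -64/55, Gamma_vuu = 1063/605, Gamma_vuv = 6/605, Gamma_vvv = 12/55
X = (-1/4, -3), Y = (-11/4, -1/3) at the point


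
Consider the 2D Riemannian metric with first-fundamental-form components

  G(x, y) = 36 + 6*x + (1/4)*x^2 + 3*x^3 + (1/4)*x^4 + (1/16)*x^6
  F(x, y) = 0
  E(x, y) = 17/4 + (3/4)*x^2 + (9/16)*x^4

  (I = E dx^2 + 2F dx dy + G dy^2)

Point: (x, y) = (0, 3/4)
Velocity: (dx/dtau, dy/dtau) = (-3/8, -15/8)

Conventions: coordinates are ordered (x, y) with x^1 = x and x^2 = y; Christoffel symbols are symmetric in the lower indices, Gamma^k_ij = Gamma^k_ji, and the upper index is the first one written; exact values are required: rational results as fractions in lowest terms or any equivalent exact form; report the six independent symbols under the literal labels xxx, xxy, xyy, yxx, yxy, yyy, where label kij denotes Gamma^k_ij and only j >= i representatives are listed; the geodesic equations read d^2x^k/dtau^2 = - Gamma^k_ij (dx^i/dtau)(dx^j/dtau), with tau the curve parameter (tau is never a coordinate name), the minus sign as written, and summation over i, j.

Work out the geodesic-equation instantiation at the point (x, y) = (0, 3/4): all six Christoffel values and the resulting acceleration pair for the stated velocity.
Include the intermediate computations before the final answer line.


E = 17/4, F = 0, G = 36 at the point
E_x = 0, E_y = 0, F_x = 0, F_y = 0, G_x = 6, G_y = 0
EG - F^2 = 153;  g^inv = (1/153) * [[36, 0], [0, 17/4]]
first-kind symbols [ij,l] = (1/2)(d_i g_jl + d_j g_il - d_l g_ij): [xx,x] = E_x/2 = 0, [xx,y] = F_x - E_y/2 = 0, [xy,x] = E_y/2 = 0, [xy,y] = G_x/2 = 3, [yy,x] = F_y - G_x/2 = -3, [yy,y] = G_y/2 = 0
Gamma^x_ij = (G*[ij,x] - F*[ij,y])/(EG - F^2), Gamma^y_ij = (E*[ij,y] - F*[ij,x])/(EG - F^2)
Gamma_xxx = 0, Gamma_xxy = 0, Gamma_xyy = -12/17, Gamma_yxx = 0, Gamma_yxy = 1/12, Gamma_yyy = 0
d^2x/dtau^2 = -(Gamma_xxx*(-3/8)^2 + 2*Gamma_xxy*(-3/8)*(-15/8) + Gamma_xyy*(-15/8)^2) = 675/272
d^2y/dtau^2 = -(Gamma_yxx*(-3/8)^2 + 2*Gamma_yxy*(-3/8)*(-15/8) + Gamma_yyy*(-15/8)^2) = -15/128

Answer: Gamma_xxx = 0, Gamma_xxy = 0, Gamma_xyy = -12/17, Gamma_yxx = 0, Gamma_yxy = 1/12, Gamma_yyy = 0; accelerations (d^2x/dtau^2, d^2y/dtau^2) = (675/272, -15/128)


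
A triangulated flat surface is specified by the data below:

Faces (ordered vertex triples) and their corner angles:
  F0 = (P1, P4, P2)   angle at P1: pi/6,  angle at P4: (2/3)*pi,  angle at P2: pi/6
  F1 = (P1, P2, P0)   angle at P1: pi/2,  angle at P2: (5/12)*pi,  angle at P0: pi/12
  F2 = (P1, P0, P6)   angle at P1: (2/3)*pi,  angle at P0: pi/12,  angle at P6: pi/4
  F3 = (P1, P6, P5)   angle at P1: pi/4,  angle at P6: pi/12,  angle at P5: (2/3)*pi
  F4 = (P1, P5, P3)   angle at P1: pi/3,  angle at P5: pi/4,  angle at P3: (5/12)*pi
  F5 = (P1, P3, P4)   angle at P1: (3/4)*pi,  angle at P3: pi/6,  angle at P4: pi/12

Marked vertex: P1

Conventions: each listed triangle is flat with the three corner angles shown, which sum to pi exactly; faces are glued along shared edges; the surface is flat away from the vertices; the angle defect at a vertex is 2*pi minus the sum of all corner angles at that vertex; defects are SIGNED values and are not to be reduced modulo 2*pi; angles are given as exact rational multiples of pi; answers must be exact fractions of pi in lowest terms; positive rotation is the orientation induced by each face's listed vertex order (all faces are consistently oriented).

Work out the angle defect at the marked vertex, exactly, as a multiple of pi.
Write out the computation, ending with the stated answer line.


Sum of corner angles at P1: (8/3)*pi
defect = 2*pi - (8/3)*pi

Answer: defect(P1) = (-2/3)*pi


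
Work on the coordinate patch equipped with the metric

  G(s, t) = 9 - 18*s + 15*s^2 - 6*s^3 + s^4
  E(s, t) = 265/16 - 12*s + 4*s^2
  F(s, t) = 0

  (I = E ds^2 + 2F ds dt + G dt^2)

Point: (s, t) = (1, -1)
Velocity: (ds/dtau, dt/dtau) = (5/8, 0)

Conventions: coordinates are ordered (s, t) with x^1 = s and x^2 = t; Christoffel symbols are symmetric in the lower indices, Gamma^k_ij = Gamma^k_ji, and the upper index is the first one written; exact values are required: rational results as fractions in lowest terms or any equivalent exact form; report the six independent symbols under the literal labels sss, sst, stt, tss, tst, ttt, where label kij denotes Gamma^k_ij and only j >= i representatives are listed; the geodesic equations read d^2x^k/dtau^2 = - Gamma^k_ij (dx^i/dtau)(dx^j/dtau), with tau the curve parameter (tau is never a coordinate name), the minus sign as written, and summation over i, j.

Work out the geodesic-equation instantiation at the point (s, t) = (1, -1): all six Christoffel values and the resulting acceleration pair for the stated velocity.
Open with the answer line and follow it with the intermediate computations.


Answer: Gamma_sss = -32/137, Gamma_sst = 0, Gamma_stt = 16/137, Gamma_tss = 0, Gamma_tst = -1, Gamma_ttt = 0; accelerations (d^2s/dtau^2, d^2t/dtau^2) = (25/274, 0)

E = 137/16, F = 0, G = 1 at the point
E_s = -4, E_t = 0, F_s = 0, F_t = 0, G_s = -2, G_t = 0
EG - F^2 = 137/16;  g^inv = (16/137) * [[1, 0], [0, 137/16]]
first-kind symbols [ij,l] = (1/2)(d_i g_jl + d_j g_il - d_l g_ij): [ss,s] = E_s/2 = -2, [ss,t] = F_s - E_t/2 = 0, [st,s] = E_t/2 = 0, [st,t] = G_s/2 = -1, [tt,s] = F_t - G_s/2 = 1, [tt,t] = G_t/2 = 0
Gamma^s_ij = (G*[ij,s] - F*[ij,t])/(EG - F^2), Gamma^t_ij = (E*[ij,t] - F*[ij,s])/(EG - F^2)
Gamma_sss = -32/137, Gamma_sst = 0, Gamma_stt = 16/137, Gamma_tss = 0, Gamma_tst = -1, Gamma_ttt = 0
d^2s/dtau^2 = -(Gamma_sss*(5/8)^2 + 2*Gamma_sst*(5/8)*(0) + Gamma_stt*(0)^2) = 25/274
d^2t/dtau^2 = -(Gamma_tss*(5/8)^2 + 2*Gamma_tst*(5/8)*(0) + Gamma_ttt*(0)^2) = 0


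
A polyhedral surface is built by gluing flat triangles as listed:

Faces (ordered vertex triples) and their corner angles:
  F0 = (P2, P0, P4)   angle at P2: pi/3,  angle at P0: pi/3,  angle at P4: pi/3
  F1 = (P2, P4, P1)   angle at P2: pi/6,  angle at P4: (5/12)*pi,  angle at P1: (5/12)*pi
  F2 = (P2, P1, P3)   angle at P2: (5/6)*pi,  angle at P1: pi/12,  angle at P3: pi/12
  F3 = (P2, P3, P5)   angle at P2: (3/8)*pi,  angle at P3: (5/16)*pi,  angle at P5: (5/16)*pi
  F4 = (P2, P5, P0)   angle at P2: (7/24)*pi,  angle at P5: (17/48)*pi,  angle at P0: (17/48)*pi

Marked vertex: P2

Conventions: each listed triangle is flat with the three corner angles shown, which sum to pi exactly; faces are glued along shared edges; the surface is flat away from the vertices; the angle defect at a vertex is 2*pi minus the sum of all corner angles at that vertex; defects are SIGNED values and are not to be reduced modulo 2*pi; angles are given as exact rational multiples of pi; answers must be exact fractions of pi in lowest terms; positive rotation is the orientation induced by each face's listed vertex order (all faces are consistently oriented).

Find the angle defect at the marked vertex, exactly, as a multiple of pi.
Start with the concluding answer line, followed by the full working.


Answer: defect(P2) = 0

Sum of corner angles at P2: 2*pi
defect = 2*pi - 2*pi


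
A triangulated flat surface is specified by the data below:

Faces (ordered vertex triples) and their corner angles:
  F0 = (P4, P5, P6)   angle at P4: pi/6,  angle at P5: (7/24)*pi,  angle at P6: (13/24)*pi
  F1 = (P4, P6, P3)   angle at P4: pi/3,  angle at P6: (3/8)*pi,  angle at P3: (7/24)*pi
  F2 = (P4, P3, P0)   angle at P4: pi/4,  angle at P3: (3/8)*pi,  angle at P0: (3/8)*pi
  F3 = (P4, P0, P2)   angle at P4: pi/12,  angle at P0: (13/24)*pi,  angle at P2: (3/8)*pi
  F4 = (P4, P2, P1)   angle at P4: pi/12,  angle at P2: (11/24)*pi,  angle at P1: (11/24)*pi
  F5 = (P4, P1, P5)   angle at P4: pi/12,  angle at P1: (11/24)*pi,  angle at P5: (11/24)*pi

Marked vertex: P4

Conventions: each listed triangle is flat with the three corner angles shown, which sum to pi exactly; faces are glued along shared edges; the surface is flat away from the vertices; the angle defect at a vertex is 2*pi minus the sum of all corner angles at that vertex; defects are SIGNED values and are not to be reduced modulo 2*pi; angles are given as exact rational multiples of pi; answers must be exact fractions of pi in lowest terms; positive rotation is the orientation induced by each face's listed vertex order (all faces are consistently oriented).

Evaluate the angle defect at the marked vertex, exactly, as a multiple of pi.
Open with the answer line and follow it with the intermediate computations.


Answer: defect(P4) = pi

Sum of corner angles at P4: pi
defect = 2*pi - pi


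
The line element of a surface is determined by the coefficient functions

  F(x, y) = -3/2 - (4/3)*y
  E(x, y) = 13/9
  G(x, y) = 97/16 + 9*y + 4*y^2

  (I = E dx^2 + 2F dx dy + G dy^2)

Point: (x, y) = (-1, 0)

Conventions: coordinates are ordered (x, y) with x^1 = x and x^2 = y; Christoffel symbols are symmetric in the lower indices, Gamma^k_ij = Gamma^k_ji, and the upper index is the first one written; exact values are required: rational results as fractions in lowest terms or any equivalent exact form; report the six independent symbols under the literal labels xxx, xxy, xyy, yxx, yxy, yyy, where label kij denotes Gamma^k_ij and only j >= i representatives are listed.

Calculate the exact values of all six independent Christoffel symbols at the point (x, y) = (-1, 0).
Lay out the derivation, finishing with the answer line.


E = 13/9, F = -3/2, G = 97/16 at the point
E_x = 0, E_y = 0, F_x = 0, F_y = -4/3, G_x = 0, G_y = 9
EG - F^2 = 937/144;  g^inv = (144/937) * [[97/16, 3/2], [3/2, 13/9]]
first-kind symbols [ij,l] = (1/2)(d_i g_jl + d_j g_il - d_l g_ij): [xx,x] = E_x/2 = 0, [xx,y] = F_x - E_y/2 = 0, [xy,x] = E_y/2 = 0, [xy,y] = G_x/2 = 0, [yy,x] = F_y - G_x/2 = -4/3, [yy,y] = G_y/2 = 9/2
Gamma^x_ij = (G*[ij,x] - F*[ij,y])/(EG - F^2), Gamma^y_ij = (E*[ij,y] - F*[ij,x])/(EG - F^2)

Answer: Gamma_xxx = 0, Gamma_xxy = 0, Gamma_xyy = -192/937, Gamma_yxx = 0, Gamma_yxy = 0, Gamma_yyy = 648/937


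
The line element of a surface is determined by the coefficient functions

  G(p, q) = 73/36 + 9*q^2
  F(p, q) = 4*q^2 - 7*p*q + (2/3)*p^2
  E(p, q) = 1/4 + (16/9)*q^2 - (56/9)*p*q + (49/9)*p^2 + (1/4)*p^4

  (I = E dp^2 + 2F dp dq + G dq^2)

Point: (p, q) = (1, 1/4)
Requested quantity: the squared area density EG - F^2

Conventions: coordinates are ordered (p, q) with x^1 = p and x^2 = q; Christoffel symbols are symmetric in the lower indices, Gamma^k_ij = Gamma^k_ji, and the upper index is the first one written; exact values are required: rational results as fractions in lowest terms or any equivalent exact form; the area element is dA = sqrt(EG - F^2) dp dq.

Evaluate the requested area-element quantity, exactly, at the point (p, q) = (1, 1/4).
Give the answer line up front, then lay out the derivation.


Answer: EG - F^2 = 3157/288

E = 9/2, F = -5/6, G = 373/144; EG - F^2 = 3157/288


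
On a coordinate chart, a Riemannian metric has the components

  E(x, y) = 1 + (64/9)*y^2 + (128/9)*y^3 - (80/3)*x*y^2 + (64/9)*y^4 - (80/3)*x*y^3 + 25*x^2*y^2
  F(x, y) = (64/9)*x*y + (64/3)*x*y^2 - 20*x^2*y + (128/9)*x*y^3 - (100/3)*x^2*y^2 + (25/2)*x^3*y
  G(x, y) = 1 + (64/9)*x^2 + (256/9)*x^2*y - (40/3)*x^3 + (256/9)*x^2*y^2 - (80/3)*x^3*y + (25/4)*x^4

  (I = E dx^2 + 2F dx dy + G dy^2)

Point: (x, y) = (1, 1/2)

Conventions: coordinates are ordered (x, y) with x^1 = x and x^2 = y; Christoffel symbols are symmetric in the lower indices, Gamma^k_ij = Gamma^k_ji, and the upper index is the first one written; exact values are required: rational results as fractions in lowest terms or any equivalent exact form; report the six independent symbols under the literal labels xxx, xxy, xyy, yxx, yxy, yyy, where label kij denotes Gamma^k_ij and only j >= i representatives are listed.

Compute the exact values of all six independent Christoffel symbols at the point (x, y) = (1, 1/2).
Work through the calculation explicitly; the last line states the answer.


E = 5/4, F = -17/12, G = 325/36 at the point
E_x = 5/2, E_y = -1/3, F_x = -29/4, F_y = -31/18, G_x = 17/9, G_y = 272/9
EG - F^2 = 167/18;  g^inv = (18/167) * [[325/36, 17/12], [17/12, 5/4]]
first-kind symbols [ij,l] = (1/2)(d_i g_jl + d_j g_il - d_l g_ij): [xx,x] = E_x/2 = 5/4, [xx,y] = F_x - E_y/2 = -85/12, [xy,x] = E_y/2 = -1/6, [xy,y] = G_x/2 = 17/18, [yy,x] = F_y - G_x/2 = -8/3, [yy,y] = G_y/2 = 136/9
Gamma^x_ij = (G*[ij,x] - F*[ij,y])/(EG - F^2), Gamma^y_ij = (E*[ij,y] - F*[ij,x])/(EG - F^2)

Answer: Gamma_xxx = 45/334, Gamma_xxy = -3/167, Gamma_xyy = -48/167, Gamma_yxx = -255/334, Gamma_yxy = 17/167, Gamma_yyy = 272/167


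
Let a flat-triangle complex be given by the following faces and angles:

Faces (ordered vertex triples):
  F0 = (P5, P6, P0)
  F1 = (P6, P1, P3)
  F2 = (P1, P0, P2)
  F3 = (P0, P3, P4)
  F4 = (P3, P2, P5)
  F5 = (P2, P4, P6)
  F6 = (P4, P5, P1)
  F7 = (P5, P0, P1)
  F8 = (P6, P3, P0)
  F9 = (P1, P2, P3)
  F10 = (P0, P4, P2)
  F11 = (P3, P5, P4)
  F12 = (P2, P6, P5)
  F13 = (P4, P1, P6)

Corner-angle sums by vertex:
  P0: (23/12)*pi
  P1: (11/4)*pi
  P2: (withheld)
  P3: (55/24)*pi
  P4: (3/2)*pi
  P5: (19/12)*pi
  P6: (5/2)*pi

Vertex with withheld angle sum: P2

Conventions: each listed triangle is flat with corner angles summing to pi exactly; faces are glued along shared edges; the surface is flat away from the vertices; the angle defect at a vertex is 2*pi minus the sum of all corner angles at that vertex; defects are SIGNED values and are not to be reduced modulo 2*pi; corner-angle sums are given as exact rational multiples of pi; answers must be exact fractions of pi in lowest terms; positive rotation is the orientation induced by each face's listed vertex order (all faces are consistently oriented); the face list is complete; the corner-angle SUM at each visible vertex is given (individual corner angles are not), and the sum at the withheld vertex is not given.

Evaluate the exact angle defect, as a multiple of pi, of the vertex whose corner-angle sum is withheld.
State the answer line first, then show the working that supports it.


Answer: defect(P2) = (13/24)*pi

V = 7, E = 21, F = 14; chi = V - E + F = 0
Gauss-Bonnet: total defect = 2*pi*chi = 0; visible defects sum to (-13/24)*pi


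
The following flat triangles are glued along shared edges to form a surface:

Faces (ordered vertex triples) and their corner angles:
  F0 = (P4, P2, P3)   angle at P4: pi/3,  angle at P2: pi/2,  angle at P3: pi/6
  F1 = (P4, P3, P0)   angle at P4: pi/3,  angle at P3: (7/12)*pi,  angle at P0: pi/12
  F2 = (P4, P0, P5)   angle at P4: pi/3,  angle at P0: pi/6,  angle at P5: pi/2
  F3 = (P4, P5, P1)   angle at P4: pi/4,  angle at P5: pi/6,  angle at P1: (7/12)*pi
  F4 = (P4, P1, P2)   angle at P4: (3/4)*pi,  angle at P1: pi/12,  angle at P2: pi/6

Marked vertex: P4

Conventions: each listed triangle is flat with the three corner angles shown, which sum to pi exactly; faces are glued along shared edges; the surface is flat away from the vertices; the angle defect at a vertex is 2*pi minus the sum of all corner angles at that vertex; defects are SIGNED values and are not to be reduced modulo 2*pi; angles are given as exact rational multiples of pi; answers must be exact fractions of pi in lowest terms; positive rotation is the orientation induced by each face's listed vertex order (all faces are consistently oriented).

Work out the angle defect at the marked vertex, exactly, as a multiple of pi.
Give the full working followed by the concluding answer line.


Sum of corner angles at P4: 2*pi
defect = 2*pi - 2*pi

Answer: defect(P4) = 0


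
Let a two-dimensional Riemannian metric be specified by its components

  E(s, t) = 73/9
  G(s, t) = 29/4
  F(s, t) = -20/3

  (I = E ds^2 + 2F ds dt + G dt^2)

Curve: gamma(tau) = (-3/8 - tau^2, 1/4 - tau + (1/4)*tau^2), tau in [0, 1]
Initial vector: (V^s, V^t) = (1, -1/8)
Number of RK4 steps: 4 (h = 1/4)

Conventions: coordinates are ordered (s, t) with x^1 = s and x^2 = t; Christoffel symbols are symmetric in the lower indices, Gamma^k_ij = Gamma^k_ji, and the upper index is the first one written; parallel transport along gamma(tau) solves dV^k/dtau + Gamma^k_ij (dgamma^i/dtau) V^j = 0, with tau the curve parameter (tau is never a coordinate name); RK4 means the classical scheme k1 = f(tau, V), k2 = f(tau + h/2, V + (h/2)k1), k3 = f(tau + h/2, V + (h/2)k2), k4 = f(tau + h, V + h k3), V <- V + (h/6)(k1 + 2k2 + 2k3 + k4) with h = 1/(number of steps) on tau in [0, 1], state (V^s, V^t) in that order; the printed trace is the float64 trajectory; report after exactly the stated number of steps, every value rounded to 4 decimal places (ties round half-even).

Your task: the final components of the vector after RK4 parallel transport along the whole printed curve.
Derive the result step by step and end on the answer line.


gamma'(tau) = (-2*tau, -1 + (1/2)*tau); f(tau, V)^k = -Gamma^k_ij(gamma(tau)) gamma'^i(tau) V^j; h = 1/4; intermediate values shown to 6 dp
curve data and Christoffel symbols at the stage parameters:
  tau = 0.000000: gamma = (-0.375000, 0.250000), gamma' = (0.000000, -1.000000); Gamma_sss = 0.000000, Gamma_sst = 0.000000, Gamma_stt = 0.000000, Gamma_tss = 0.000000, Gamma_tst = 0.000000, Gamma_ttt = 0.000000
  tau = 0.125000: gamma = (-0.390625, 0.128906), gamma' = (-0.250000, -0.937500); Gamma_sss = 0.000000, Gamma_sst = 0.000000, Gamma_stt = 0.000000, Gamma_tss = 0.000000, Gamma_tst = 0.000000, Gamma_ttt = 0.000000
  tau = 0.250000: gamma = (-0.437500, 0.015625), gamma' = (-0.500000, -0.875000); Gamma_sss = 0.000000, Gamma_sst = 0.000000, Gamma_stt = 0.000000, Gamma_tss = 0.000000, Gamma_tst = 0.000000, Gamma_ttt = 0.000000
  tau = 0.375000: gamma = (-0.515625, -0.089844), gamma' = (-0.750000, -0.812500); Gamma_sss = 0.000000, Gamma_sst = 0.000000, Gamma_stt = 0.000000, Gamma_tss = 0.000000, Gamma_tst = 0.000000, Gamma_ttt = 0.000000
  tau = 0.500000: gamma = (-0.625000, -0.187500), gamma' = (-1.000000, -0.750000); Gamma_sss = 0.000000, Gamma_sst = 0.000000, Gamma_stt = 0.000000, Gamma_tss = 0.000000, Gamma_tst = 0.000000, Gamma_ttt = 0.000000
  tau = 0.625000: gamma = (-0.765625, -0.277344), gamma' = (-1.250000, -0.687500); Gamma_sss = 0.000000, Gamma_sst = 0.000000, Gamma_stt = 0.000000, Gamma_tss = 0.000000, Gamma_tst = 0.000000, Gamma_ttt = 0.000000
  tau = 0.750000: gamma = (-0.937500, -0.359375), gamma' = (-1.500000, -0.625000); Gamma_sss = 0.000000, Gamma_sst = 0.000000, Gamma_stt = 0.000000, Gamma_tss = 0.000000, Gamma_tst = 0.000000, Gamma_ttt = 0.000000
  tau = 0.875000: gamma = (-1.140625, -0.433594), gamma' = (-1.750000, -0.562500); Gamma_sss = 0.000000, Gamma_sst = 0.000000, Gamma_stt = 0.000000, Gamma_tss = 0.000000, Gamma_tst = 0.000000, Gamma_ttt = 0.000000
  tau = 1.000000: gamma = (-1.375000, -0.500000), gamma' = (-2.000000, -0.500000); Gamma_sss = 0.000000, Gamma_sst = 0.000000, Gamma_stt = 0.000000, Gamma_tss = 0.000000, Gamma_tst = 0.000000, Gamma_ttt = 0.000000
step 0: V^s = 1.0000, V^t = -0.1250
step 1: k1 = (0.000000, 0.000000), k2 = (0.000000, 0.000000), k3 = (0.000000, 0.000000), k4 = (0.000000, 0.000000); V <- V + (h/6)(k1 + 2k2 + 2k3 + k4): V^s = 1.0000, V^t = -0.1250
step 2: k1 = (0.000000, 0.000000), k2 = (0.000000, 0.000000), k3 = (0.000000, 0.000000), k4 = (0.000000, 0.000000); V <- V + (h/6)(k1 + 2k2 + 2k3 + k4): V^s = 1.0000, V^t = -0.1250
step 3: k1 = (0.000000, 0.000000), k2 = (0.000000, 0.000000), k3 = (0.000000, 0.000000), k4 = (0.000000, 0.000000); V <- V + (h/6)(k1 + 2k2 + 2k3 + k4): V^s = 1.0000, V^t = -0.1250
step 4: k1 = (0.000000, 0.000000), k2 = (0.000000, 0.000000), k3 = (0.000000, 0.000000), k4 = (0.000000, 0.000000); V <- V + (h/6)(k1 + 2k2 + 2k3 + k4): V^s = 1.0000, V^t = -0.1250

Answer: V^s = 1.0000, V^t = -0.1250


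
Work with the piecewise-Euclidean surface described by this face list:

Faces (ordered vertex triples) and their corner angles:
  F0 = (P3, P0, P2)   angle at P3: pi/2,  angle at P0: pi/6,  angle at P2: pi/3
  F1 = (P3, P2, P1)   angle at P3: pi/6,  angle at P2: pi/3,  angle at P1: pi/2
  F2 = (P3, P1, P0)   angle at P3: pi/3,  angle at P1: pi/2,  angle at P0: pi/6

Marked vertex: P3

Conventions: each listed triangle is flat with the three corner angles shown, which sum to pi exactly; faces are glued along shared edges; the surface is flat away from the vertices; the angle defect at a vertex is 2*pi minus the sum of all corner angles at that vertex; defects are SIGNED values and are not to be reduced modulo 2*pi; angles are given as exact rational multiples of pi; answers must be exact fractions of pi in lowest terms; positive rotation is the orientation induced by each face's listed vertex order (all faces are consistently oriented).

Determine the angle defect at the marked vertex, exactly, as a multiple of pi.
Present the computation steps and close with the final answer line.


Sum of corner angles at P3: pi
defect = 2*pi - pi

Answer: defect(P3) = pi


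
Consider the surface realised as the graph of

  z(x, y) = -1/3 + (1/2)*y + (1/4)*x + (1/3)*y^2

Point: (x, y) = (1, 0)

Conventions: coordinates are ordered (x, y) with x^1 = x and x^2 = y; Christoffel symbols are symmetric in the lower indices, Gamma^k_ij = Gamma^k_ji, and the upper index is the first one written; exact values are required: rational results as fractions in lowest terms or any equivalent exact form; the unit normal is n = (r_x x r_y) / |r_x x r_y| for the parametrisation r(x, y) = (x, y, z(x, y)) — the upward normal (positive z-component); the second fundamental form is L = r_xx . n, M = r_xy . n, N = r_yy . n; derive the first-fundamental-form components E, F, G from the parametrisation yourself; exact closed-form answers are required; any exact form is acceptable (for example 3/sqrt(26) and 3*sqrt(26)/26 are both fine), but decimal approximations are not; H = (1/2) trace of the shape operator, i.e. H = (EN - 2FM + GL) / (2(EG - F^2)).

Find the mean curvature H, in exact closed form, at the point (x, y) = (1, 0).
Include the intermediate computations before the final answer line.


z_x = 1/4, z_y = 1/2, z_xx = 0, z_xy = 0, z_yy = 2/3
E = 17/16, F = 1/8, G = 5/4; answer radicand W^2 = 21/16
unnormalised second-form numerators: l = 0, m = 0, n = 2/3; L = l/sqrt(21/16), and similarly M = m/sqrt(W^2), N = n/sqrt(W^2)
H = (E*n - 2*F*m + G*l) / (2*(EG - F^2)*sqrt(W^2)); E*n - 2*F*m + G*l = 17/24, EG - F^2 = 21/16, so H = (17/63)/sqrt(21/16)

Answer: H = 68*sqrt(21)/1323


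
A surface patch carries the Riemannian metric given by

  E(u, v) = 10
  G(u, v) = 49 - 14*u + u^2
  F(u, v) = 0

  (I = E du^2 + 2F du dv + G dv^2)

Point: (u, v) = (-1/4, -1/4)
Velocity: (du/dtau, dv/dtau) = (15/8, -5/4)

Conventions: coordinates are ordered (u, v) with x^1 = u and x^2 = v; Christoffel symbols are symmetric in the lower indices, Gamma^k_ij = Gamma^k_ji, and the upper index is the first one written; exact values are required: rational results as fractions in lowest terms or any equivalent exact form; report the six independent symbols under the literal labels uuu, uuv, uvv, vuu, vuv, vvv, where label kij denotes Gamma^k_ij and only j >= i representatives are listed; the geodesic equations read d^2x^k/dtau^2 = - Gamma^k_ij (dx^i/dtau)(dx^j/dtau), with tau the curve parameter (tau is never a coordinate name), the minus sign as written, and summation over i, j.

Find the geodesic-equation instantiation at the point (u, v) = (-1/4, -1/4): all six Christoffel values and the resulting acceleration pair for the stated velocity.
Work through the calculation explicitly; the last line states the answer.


E = 10, F = 0, G = 841/16 at the point
E_u = 0, E_v = 0, F_u = 0, F_v = 0, G_u = -29/2, G_v = 0
EG - F^2 = 4205/8;  g^inv = (8/4205) * [[841/16, 0], [0, 10]]
first-kind symbols [ij,l] = (1/2)(d_i g_jl + d_j g_il - d_l g_ij): [uu,u] = E_u/2 = 0, [uu,v] = F_u - E_v/2 = 0, [uv,u] = E_v/2 = 0, [uv,v] = G_u/2 = -29/4, [vv,u] = F_v - G_u/2 = 29/4, [vv,v] = G_v/2 = 0
Gamma^u_ij = (G*[ij,u] - F*[ij,v])/(EG - F^2), Gamma^v_ij = (E*[ij,v] - F*[ij,u])/(EG - F^2)
Gamma_uuu = 0, Gamma_uuv = 0, Gamma_uvv = 29/40, Gamma_vuu = 0, Gamma_vuv = -4/29, Gamma_vvv = 0
d^2u/dtau^2 = -(Gamma_uuu*(15/8)^2 + 2*Gamma_uuv*(15/8)*(-5/4) + Gamma_uvv*(-5/4)^2) = -145/128
d^2v/dtau^2 = -(Gamma_vuu*(15/8)^2 + 2*Gamma_vuv*(15/8)*(-5/4) + Gamma_vvv*(-5/4)^2) = -75/116

Answer: Gamma_uuu = 0, Gamma_uuv = 0, Gamma_uvv = 29/40, Gamma_vuu = 0, Gamma_vuv = -4/29, Gamma_vvv = 0; accelerations (d^2u/dtau^2, d^2v/dtau^2) = (-145/128, -75/116)


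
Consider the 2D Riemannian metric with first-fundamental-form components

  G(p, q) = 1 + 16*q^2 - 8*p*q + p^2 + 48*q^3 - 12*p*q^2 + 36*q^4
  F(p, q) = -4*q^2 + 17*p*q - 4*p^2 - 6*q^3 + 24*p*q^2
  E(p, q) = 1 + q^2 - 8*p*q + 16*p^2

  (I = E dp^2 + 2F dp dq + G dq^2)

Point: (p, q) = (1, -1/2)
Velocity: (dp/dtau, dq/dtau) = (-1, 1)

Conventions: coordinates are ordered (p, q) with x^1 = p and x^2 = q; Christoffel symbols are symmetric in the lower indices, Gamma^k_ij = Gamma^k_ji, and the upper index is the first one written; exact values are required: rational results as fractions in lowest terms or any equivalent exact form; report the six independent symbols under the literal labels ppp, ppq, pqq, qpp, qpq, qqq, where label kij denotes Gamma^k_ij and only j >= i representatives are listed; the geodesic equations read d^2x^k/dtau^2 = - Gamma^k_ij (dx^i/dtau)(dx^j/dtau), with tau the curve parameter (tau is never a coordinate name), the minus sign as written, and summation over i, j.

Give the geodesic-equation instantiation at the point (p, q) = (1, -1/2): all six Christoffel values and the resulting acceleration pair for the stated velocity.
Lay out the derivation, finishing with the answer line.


E = 85/4, F = -27/4, G = 13/4 at the point
E_p = 36, E_q = -9, F_p = -21/2, F_q = -15/2, G_p = 3, G_q = 6
EG - F^2 = 47/2;  g^inv = (2/47) * [[13/4, 27/4], [27/4, 85/4]]
first-kind symbols [ij,l] = (1/2)(d_i g_jl + d_j g_il - d_l g_ij): [pp,p] = E_p/2 = 18, [pp,q] = F_p - E_q/2 = -6, [pq,p] = E_q/2 = -9/2, [pq,q] = G_p/2 = 3/2, [qq,p] = F_q - G_p/2 = -9, [qq,q] = G_q/2 = 3
Gamma^p_ij = (G*[ij,p] - F*[ij,q])/(EG - F^2), Gamma^q_ij = (E*[ij,q] - F*[ij,p])/(EG - F^2)
Gamma_ppp = 36/47, Gamma_ppq = -9/47, Gamma_pqq = -18/47, Gamma_qpp = -12/47, Gamma_qpq = 3/47, Gamma_qqq = 6/47
d^2p/dtau^2 = -(Gamma_ppp*(-1)^2 + 2*Gamma_ppq*(-1)*(1) + Gamma_pqq*(1)^2) = -36/47
d^2q/dtau^2 = -(Gamma_qpp*(-1)^2 + 2*Gamma_qpq*(-1)*(1) + Gamma_qqq*(1)^2) = 12/47

Answer: Gamma_ppp = 36/47, Gamma_ppq = -9/47, Gamma_pqq = -18/47, Gamma_qpp = -12/47, Gamma_qpq = 3/47, Gamma_qqq = 6/47; accelerations (d^2p/dtau^2, d^2q/dtau^2) = (-36/47, 12/47)
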